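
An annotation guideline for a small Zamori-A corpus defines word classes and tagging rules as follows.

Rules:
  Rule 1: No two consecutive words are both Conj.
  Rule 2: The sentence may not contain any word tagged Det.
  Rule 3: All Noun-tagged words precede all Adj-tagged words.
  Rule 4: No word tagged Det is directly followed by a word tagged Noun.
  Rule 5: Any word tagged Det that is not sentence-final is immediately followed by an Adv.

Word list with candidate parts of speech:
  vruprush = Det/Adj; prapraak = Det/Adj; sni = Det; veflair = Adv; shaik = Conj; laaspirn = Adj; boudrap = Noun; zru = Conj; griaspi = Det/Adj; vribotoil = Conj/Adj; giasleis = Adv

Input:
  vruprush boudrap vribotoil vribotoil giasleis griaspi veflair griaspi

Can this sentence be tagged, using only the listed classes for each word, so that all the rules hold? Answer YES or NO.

NO

Candidates per position — 1:vruprush {Det,Adj}; 2:boudrap {Noun}; 3:vribotoil {Conj,Adj}; 4:vribotoil {Conj,Adj}; 5:giasleis {Adv}; 6:griaspi {Det,Adj}; 7:veflair {Adv}; 8:griaspi {Det,Adj}.
Every candidate sequence violates at least one rule; no consistent tagging exists.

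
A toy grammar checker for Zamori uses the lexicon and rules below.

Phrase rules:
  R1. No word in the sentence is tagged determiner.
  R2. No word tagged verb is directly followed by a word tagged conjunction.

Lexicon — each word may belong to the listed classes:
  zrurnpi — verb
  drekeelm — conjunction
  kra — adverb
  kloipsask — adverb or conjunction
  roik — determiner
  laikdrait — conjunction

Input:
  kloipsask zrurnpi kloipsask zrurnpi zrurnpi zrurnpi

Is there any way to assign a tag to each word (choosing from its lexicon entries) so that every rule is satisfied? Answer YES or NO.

YES

Candidates per position — 1:kloipsask {adverb,conjunction}; 2:zrurnpi {verb}; 3:kloipsask {adverb,conjunction}; 4:zrurnpi {verb}; 5:zrurnpi {verb}; 6:zrurnpi {verb}.
One satisfying assignment: adverb verb adverb verb verb verb.
Check: rule 1 ✓; rule 2 ✓.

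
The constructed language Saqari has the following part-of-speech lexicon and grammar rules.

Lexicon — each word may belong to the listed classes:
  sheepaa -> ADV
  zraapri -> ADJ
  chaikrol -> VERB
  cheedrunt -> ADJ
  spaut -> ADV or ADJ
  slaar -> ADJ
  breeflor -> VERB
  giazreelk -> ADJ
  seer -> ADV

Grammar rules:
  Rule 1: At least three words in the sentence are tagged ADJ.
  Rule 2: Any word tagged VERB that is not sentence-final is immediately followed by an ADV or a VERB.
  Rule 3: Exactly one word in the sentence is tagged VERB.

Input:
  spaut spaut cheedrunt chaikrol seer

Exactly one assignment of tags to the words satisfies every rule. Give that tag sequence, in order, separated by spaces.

Candidates per position — 1:spaut {ADV,ADJ}; 2:spaut {ADV,ADJ}; 3:cheedrunt {ADJ}; 4:chaikrol {VERB}; 5:seer {ADV}.
At position 1, choosing ADV makes rule 1 impossible to satisfy; hence ADJ.
At position 2, choosing ADV makes rule 1 impossible to satisfy; hence ADJ.
That leaves exactly one tagging: ADJ ADJ ADJ VERB ADV.
Check: rule 1 ok; rule 2 ok; rule 3 ok.

ADJ ADJ ADJ VERB ADV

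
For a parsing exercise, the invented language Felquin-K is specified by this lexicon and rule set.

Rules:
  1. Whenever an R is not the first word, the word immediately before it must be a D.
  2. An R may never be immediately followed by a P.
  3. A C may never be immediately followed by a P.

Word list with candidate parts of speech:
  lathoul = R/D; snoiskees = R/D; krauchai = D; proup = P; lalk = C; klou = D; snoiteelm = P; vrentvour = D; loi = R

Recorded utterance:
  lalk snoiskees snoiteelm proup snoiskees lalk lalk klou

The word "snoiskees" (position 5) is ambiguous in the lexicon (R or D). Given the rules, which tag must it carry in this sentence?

Candidates per position — 1:lalk {C}; 2:snoiskees {R,D}; 3:snoiteelm {P}; 4:proup {P}; 5:snoiskees {R,D}; 6:lalk {C}; 7:lalk {C}; 8:klou {D}.
At position 2, choosing R makes rule 1 impossible to satisfy; hence D.
At position 5, choosing R makes rule 1 impossible to satisfy; hence D.
That leaves exactly one tagging: C D P P D C C D.
Check: rule 1 holds; rule 2 holds; rule 3 holds.

D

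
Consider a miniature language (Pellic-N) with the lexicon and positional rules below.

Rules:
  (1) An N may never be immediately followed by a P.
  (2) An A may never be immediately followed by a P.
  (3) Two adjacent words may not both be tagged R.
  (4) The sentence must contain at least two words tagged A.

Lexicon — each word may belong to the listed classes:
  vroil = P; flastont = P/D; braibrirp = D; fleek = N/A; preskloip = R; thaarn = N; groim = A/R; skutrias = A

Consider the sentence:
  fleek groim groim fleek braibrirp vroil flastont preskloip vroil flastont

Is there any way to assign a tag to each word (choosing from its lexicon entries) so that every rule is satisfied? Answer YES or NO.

Candidates per position — 1:fleek {N,A}; 2:groim {A,R}; 3:groim {A,R}; 4:fleek {N,A}; 5:braibrirp {D}; 6:vroil {P}; 7:flastont {P,D}; 8:preskloip {R}; 9:vroil {P}; 10:flastont {P,D}.
One satisfying assignment: A R A A D P D R P D.
Rule-by-rule: rule 1 holds; rule 2 holds; rule 3 holds; rule 4 holds.

YES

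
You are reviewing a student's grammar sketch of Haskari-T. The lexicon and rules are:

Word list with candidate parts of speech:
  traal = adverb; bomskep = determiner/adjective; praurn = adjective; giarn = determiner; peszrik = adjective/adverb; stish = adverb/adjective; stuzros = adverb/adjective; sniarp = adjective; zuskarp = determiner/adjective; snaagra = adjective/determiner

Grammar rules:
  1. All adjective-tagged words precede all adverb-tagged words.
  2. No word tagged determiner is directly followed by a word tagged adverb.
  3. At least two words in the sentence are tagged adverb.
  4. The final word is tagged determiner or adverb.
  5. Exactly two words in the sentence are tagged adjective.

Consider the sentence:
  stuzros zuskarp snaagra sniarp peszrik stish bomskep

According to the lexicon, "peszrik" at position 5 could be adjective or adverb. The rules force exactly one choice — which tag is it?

Candidates per position — 1:stuzros {adverb,adjective}; 2:zuskarp {determiner,adjective}; 3:snaagra {adjective,determiner}; 4:sniarp {adjective}; 5:peszrik {adjective,adverb}; 6:stish {adverb,adjective}; 7:bomskep {determiner,adjective}.
Position 1: tagging it adverb would leave rule 1 unsatisfiable, so it must be adjective.
Position 2: tagging it adjective would leave rule 5 unsatisfiable, so it must be determiner.
Position 3: tagging it adjective would leave rule 5 unsatisfiable, so it must be determiner.
Position 5: tagging it adjective would leave rule 3 unsatisfiable, so it must be adverb.
Position 6: tagging it adjective would leave rule 1 unsatisfiable, so it must be adverb.
Position 7: tagging it adjective would leave rule 1 unsatisfiable, so it must be determiner.
So the tagging must be: adjective determiner determiner adjective adverb adverb determiner.
Check: rule 1 ok; rule 2 ok; rule 3 ok; rule 4 ok; rule 5 ok.

adverb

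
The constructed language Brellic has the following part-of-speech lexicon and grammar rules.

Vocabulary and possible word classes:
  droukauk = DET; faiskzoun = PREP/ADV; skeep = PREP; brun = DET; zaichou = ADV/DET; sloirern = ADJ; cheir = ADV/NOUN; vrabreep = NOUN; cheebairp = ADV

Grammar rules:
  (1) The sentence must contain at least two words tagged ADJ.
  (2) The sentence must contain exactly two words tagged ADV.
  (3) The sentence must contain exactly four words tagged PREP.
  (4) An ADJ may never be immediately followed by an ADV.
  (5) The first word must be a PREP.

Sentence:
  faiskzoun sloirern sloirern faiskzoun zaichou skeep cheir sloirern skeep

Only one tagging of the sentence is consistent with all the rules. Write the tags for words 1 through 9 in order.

Candidates per position — 1:faiskzoun {PREP,ADV}; 2:sloirern {ADJ}; 3:sloirern {ADJ}; 4:faiskzoun {PREP,ADV}; 5:zaichou {ADV,DET}; 6:skeep {PREP}; 7:cheir {ADV,NOUN}; 8:sloirern {ADJ}; 9:skeep {PREP}.
Position 1: tagging it ADV would leave rule 3 unsatisfiable, so it must be PREP.
Position 4: tagging it ADV would leave rule 3 unsatisfiable, so it must be PREP.
Position 5: tagging it DET would leave rule 2 unsatisfiable, so it must be ADV.
Position 7: tagging it NOUN would leave rule 2 unsatisfiable, so it must be ADV.
The only consistent sequence is: PREP ADJ ADJ PREP ADV PREP ADV ADJ PREP.
Check: rule 1 holds; rule 2 holds; rule 3 holds; rule 4 holds; rule 5 holds.

PREP ADJ ADJ PREP ADV PREP ADV ADJ PREP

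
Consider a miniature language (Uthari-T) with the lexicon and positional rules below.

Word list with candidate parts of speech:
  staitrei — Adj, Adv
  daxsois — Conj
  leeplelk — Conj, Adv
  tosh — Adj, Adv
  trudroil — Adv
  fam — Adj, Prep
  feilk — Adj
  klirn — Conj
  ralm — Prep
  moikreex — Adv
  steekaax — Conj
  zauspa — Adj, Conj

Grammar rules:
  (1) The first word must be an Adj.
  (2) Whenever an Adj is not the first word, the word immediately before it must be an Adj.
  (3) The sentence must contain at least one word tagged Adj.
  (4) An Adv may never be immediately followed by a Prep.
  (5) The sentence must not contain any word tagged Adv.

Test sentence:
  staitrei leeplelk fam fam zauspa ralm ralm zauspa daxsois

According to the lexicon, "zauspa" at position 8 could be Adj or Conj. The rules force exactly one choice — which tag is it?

Candidates per position — 1:staitrei {Adj,Adv}; 2:leeplelk {Conj,Adv}; 3:fam {Adj,Prep}; 4:fam {Adj,Prep}; 5:zauspa {Adj,Conj}; 6:ralm {Prep}; 7:ralm {Prep}; 8:zauspa {Adj,Conj}; 9:daxsois {Conj}.
If word 1 were Adv, no tagging could satisfy rule 1; so word 1 is Adj.
If word 2 were Adv, no tagging could satisfy rule 5; so word 2 is Conj.
If word 3 were Adj, no tagging could satisfy rule 2; so word 3 is Prep.
If word 4 were Adj, no tagging could satisfy rule 2; so word 4 is Prep.
If word 5 were Adj, no tagging could satisfy rule 2; so word 5 is Conj.
If word 8 were Adj, no tagging could satisfy rule 2; so word 8 is Conj.
So the tagging must be: Adj Conj Prep Prep Conj Prep Prep Conj Conj.
Checking: rule 1 ✓; rule 2 ✓; rule 3 ✓; rule 4 ✓; rule 5 ✓.

Conj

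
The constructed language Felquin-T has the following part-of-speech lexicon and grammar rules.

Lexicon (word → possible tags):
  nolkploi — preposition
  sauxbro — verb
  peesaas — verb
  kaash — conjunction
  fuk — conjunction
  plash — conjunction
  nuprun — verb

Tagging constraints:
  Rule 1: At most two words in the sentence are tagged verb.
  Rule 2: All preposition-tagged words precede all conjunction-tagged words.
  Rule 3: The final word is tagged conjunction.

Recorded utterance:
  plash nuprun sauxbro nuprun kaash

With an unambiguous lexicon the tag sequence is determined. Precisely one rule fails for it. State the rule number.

1

Fixed tagging: conjunction verb verb verb conjunction.
Applying the rules: R1 ✗, R2 ✓, R3 ✓.
Only rule 1 fails.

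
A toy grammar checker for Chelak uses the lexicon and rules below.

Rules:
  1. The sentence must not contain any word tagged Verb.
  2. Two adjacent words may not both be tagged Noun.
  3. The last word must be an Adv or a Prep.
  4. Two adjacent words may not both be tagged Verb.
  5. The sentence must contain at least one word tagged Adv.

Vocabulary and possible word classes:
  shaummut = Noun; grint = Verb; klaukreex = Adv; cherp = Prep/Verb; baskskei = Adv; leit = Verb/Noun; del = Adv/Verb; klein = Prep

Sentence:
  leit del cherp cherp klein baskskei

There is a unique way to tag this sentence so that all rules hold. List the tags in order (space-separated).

Candidates per position — 1:leit {Verb,Noun}; 2:del {Adv,Verb}; 3:cherp {Prep,Verb}; 4:cherp {Prep,Verb}; 5:klein {Prep}; 6:baskskei {Adv}.
Position 1: Verb is ruled out by rule 1; that leaves Noun.
Position 2: Verb is ruled out by rule 1; that leaves Adv.
Position 3: Verb is ruled out by rule 1; that leaves Prep.
Position 4: Verb is ruled out by rule 1; that leaves Prep.
That leaves exactly one tagging: Noun Adv Prep Prep Prep Adv.
Check: rule 1 ok; rule 2 ok; rule 3 ok; rule 4 ok; rule 5 ok.

Noun Adv Prep Prep Prep Adv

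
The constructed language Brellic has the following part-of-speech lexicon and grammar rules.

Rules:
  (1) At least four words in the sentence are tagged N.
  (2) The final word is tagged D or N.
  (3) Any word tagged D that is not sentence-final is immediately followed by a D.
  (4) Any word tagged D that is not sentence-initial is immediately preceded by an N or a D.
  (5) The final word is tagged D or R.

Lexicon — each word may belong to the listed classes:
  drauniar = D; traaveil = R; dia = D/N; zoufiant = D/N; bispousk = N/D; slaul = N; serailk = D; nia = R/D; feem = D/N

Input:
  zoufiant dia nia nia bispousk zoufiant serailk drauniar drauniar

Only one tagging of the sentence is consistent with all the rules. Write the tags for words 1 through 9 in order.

N N R R N N D D D

Candidates per position — 1:zoufiant {D,N}; 2:dia {D,N}; 3:nia {R,D}; 4:nia {R,D}; 5:bispousk {N,D}; 6:zoufiant {D,N}; 7:serailk {D}; 8:drauniar {D}; 9:drauniar {D}.
If word 1 were D, no tagging could satisfy rule 1; so word 1 is N.
If word 2 were D, no tagging could satisfy rule 1; so word 2 is N.
If word 5 were D, no tagging could satisfy rule 1; so word 5 is N.
If word 6 were D, no tagging could satisfy rule 1; so word 6 is N.
If word 3 were D, no tagging could satisfy rule 3; so word 3 is R.
If word 4 were D, no tagging could satisfy rule 3; so word 4 is R.
The unique satisfying tagging is: N N R R N N D D D.
Verifying each rule — rule 1 holds; rule 2 holds; rule 3 holds; rule 4 holds; rule 5 holds.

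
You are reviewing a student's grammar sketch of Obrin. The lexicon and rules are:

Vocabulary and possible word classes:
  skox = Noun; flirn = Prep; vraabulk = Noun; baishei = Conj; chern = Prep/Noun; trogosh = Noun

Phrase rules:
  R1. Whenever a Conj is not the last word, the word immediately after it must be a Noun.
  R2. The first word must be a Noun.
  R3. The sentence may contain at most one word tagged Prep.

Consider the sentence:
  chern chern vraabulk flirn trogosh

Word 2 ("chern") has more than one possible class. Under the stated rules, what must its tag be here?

Noun

Candidates per position — 1:chern {Prep,Noun}; 2:chern {Prep,Noun}; 3:vraabulk {Noun}; 4:flirn {Prep}; 5:trogosh {Noun}.
Position 1: Prep is ruled out by rule 2; that leaves Noun.
Position 2: Prep is ruled out by rule 3; that leaves Noun.
That leaves exactly one tagging: Noun Noun Noun Prep Noun.
Check: rule 1 ✓; rule 2 ✓; rule 3 ✓.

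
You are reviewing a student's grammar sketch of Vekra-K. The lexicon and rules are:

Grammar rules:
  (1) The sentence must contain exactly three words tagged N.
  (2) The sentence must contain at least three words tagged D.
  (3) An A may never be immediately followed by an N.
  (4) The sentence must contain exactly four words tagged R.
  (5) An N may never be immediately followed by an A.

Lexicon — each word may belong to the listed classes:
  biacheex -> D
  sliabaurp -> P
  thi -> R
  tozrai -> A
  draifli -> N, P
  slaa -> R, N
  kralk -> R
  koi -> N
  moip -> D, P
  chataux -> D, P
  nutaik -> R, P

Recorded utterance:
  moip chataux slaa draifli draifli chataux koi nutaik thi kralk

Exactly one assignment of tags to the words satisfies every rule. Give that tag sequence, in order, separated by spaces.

Candidates per position — 1:moip {D,P}; 2:chataux {D,P}; 3:slaa {R,N}; 4:draifli {N,P}; 5:draifli {N,P}; 6:chataux {D,P}; 7:koi {N}; 8:nutaik {R,P}; 9:thi {R}; 10:kralk {R}.
Position 1: P is ruled out by rule 2; that leaves D.
Position 2: P is ruled out by rule 2; that leaves D.
Position 3: N is ruled out by rule 4; that leaves R.
Position 4: P is ruled out by rule 1; that leaves N.
Position 5: P is ruled out by rule 1; that leaves N.
Position 6: P is ruled out by rule 2; that leaves D.
Position 8: P is ruled out by rule 4; that leaves R.
The only consistent sequence is: D D R N N D N R R R.
Rule-by-rule: rule 1 ok; rule 2 ok; rule 3 ok; rule 4 ok; rule 5 ok.

D D R N N D N R R R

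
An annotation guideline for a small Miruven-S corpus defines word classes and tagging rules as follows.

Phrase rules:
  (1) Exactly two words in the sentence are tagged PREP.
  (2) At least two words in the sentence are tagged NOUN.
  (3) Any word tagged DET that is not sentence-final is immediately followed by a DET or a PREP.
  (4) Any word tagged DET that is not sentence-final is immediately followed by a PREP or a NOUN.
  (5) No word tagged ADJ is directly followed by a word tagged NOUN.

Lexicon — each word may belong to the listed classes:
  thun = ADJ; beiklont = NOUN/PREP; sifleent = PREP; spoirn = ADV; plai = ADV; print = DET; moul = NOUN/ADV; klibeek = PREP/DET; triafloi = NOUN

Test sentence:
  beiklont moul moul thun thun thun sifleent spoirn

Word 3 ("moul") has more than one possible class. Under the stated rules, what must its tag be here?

Candidates per position — 1:beiklont {NOUN,PREP}; 2:moul {NOUN,ADV}; 3:moul {NOUN,ADV}; 4:thun {ADJ}; 5:thun {ADJ}; 6:thun {ADJ}; 7:sifleent {PREP}; 8:spoirn {ADV}.
If word 1 were NOUN, no tagging could satisfy rule 1; so word 1 is PREP.
If word 2 were ADV, no tagging could satisfy rule 2; so word 2 is NOUN.
If word 3 were ADV, no tagging could satisfy rule 2; so word 3 is NOUN.
The unique satisfying tagging is: PREP NOUN NOUN ADJ ADJ ADJ PREP ADV.
Verifying each rule — rule 1 ok; rule 2 ok; rule 3 ok; rule 4 ok; rule 5 ok.

NOUN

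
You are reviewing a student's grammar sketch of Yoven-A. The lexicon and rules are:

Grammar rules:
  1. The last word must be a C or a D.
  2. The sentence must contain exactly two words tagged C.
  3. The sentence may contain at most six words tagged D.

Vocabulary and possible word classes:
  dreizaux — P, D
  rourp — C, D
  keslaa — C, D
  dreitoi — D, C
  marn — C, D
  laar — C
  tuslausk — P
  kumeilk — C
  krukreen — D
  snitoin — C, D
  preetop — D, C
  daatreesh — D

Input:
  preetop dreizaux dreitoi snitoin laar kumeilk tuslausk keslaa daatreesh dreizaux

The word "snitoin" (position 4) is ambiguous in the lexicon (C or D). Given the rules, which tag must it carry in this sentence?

Candidates per position — 1:preetop {D,C}; 2:dreizaux {P,D}; 3:dreitoi {D,C}; 4:snitoin {C,D}; 5:laar {C}; 6:kumeilk {C}; 7:tuslausk {P}; 8:keslaa {C,D}; 9:daatreesh {D}; 10:dreizaux {P,D}.
Position 1: tagging it C would leave rule 2 unsatisfiable, so it must be D.
Position 3: tagging it C would leave rule 2 unsatisfiable, so it must be D.
Position 4: tagging it C would leave rule 2 unsatisfiable, so it must be D.
Position 8: tagging it C would leave rule 2 unsatisfiable, so it must be D.
Position 10: tagging it P would leave rule 1 unsatisfiable, so it must be D.
Position 2: tagging it D would leave rule 3 unsatisfiable, so it must be P.
That leaves exactly one tagging: D P D D C C P D D D.
Rule-by-rule: rule 1 satisfied; rule 2 satisfied; rule 3 satisfied.

D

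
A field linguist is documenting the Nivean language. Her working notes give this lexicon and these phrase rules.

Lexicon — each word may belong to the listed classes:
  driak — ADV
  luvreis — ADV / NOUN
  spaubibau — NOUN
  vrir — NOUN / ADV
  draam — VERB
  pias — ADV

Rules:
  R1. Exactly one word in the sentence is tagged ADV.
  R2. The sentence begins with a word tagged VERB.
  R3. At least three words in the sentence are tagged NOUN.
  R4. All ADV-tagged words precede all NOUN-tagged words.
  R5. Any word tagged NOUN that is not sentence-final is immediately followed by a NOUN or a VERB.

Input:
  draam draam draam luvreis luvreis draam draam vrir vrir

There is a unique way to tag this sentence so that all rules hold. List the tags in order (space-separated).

Candidates per position — 1:draam {VERB}; 2:draam {VERB}; 3:draam {VERB}; 4:luvreis {ADV,NOUN}; 5:luvreis {ADV,NOUN}; 6:draam {VERB}; 7:draam {VERB}; 8:vrir {NOUN,ADV}; 9:vrir {NOUN,ADV}.
The remaining ambiguous positions (4, 5, 8, 9) are resolved jointly — only one combination satisfies every rule.
The unique satisfying tagging is: VERB VERB VERB ADV NOUN VERB VERB NOUN NOUN.
Check: rule 1 holds; rule 2 holds; rule 3 holds; rule 4 holds; rule 5 holds.

VERB VERB VERB ADV NOUN VERB VERB NOUN NOUN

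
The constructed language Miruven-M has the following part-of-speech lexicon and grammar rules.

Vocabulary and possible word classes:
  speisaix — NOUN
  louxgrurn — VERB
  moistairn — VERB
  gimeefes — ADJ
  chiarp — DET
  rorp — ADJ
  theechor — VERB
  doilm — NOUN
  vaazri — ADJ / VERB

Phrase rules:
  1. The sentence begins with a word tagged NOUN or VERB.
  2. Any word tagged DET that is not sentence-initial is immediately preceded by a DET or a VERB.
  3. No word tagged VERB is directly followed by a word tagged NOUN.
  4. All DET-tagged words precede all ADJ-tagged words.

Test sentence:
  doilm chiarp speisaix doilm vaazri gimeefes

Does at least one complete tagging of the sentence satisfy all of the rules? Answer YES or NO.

NO

Candidates per position — 1:doilm {NOUN}; 2:chiarp {DET}; 3:speisaix {NOUN}; 4:doilm {NOUN}; 5:vaazri {ADJ,VERB}; 6:gimeefes {ADJ}.
Rule 2 cannot be satisfied by any choice of tags from the lexicon.
So there is no consistent tagging.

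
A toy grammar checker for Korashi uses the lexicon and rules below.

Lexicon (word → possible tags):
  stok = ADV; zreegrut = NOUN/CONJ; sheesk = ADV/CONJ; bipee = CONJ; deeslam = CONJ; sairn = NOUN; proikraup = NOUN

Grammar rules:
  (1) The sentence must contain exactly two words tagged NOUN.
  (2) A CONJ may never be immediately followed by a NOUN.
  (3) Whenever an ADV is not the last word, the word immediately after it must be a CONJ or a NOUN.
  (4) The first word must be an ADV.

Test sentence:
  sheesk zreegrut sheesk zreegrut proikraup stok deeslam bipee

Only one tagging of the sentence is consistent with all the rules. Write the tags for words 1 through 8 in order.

ADV CONJ ADV NOUN NOUN ADV CONJ CONJ

Candidates per position — 1:sheesk {ADV,CONJ}; 2:zreegrut {NOUN,CONJ}; 3:sheesk {ADV,CONJ}; 4:zreegrut {NOUN,CONJ}; 5:proikraup {NOUN}; 6:stok {ADV}; 7:deeslam {CONJ}; 8:bipee {CONJ}.
Position 1: tagging it CONJ would leave rule 4 unsatisfiable, so it must be ADV.
Position 3: tagging it CONJ would leave rule 2 unsatisfiable, so it must be ADV.
Position 4: tagging it CONJ would leave rule 2 unsatisfiable, so it must be NOUN.
Position 2: tagging it NOUN would leave rule 1 unsatisfiable, so it must be CONJ.
So the tagging must be: ADV CONJ ADV NOUN NOUN ADV CONJ CONJ.
Rule-by-rule: rule 1 satisfied; rule 2 satisfied; rule 3 satisfied; rule 4 satisfied.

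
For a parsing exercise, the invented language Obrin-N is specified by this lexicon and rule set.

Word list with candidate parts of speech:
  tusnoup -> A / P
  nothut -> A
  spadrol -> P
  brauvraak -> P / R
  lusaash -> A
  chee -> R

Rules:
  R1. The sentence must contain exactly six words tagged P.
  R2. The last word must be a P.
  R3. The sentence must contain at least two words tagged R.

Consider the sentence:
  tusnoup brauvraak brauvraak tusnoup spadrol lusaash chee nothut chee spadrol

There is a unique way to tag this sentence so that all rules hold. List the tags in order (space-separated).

P P P P P A R A R P

Candidates per position — 1:tusnoup {A,P}; 2:brauvraak {P,R}; 3:brauvraak {P,R}; 4:tusnoup {A,P}; 5:spadrol {P}; 6:lusaash {A}; 7:chee {R}; 8:nothut {A}; 9:chee {R}; 10:spadrol {P}.
If word 1 were A, no tagging could satisfy rule 1; so word 1 is P.
If word 2 were R, no tagging could satisfy rule 1; so word 2 is P.
If word 3 were R, no tagging could satisfy rule 1; so word 3 is P.
If word 4 were A, no tagging could satisfy rule 1; so word 4 is P.
So the tagging must be: P P P P P A R A R P.
Check: rule 1 ok; rule 2 ok; rule 3 ok.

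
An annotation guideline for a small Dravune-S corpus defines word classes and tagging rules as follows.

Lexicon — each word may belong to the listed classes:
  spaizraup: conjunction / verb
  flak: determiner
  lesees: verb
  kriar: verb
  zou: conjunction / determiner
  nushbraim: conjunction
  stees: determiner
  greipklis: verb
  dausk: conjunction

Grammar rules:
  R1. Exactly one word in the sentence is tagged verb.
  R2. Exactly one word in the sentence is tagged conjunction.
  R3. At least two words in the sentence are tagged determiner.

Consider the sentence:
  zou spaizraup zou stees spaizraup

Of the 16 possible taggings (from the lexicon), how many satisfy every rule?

2

Candidates per position — 1:zou {conjunction,determiner}; 2:spaizraup {conjunction,verb}; 3:zou {conjunction,determiner}; 4:stees {determiner}; 5:spaizraup {conjunction,verb}.
There are 16 candidate sequences in total.
The sequences that satisfy every rule: determiner conjunction determiner determiner verb; determiner verb determiner determiner conjunction.
Count = 2.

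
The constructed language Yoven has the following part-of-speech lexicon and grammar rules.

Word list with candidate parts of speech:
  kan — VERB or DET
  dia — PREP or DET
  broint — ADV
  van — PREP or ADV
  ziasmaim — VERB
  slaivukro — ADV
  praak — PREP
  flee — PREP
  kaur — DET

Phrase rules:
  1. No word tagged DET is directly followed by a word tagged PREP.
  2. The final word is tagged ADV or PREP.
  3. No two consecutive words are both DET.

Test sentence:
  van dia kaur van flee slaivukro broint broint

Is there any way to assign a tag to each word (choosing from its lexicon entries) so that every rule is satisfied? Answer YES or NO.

YES

Candidates per position — 1:van {PREP,ADV}; 2:dia {PREP,DET}; 3:kaur {DET}; 4:van {PREP,ADV}; 5:flee {PREP}; 6:slaivukro {ADV}; 7:broint {ADV}; 8:broint {ADV}.
One satisfying assignment: PREP PREP DET ADV PREP ADV ADV ADV.
Checking: rule 1 ✓; rule 2 ✓; rule 3 ✓.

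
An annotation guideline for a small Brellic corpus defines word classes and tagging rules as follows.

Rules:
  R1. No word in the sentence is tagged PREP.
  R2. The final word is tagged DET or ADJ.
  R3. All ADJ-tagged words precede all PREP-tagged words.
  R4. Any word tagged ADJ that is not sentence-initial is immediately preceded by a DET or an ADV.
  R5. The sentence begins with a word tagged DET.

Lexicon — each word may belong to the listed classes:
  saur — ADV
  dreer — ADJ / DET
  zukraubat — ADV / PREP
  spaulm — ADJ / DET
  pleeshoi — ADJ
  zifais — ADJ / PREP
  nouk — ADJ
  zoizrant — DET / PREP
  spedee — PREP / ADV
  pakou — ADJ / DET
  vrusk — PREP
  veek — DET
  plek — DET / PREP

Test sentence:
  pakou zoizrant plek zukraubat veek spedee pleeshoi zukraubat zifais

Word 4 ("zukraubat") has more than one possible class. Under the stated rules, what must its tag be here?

ADV

Candidates per position — 1:pakou {ADJ,DET}; 2:zoizrant {DET,PREP}; 3:plek {DET,PREP}; 4:zukraubat {ADV,PREP}; 5:veek {DET}; 6:spedee {PREP,ADV}; 7:pleeshoi {ADJ}; 8:zukraubat {ADV,PREP}; 9:zifais {ADJ,PREP}.
At position 1, choosing ADJ makes rule 5 impossible to satisfy; hence DET.
At position 2, choosing PREP makes rule 1 impossible to satisfy; hence DET.
At position 3, choosing PREP makes rule 1 impossible to satisfy; hence DET.
At position 4, choosing PREP makes rule 1 impossible to satisfy; hence ADV.
At position 6, choosing PREP makes rule 1 impossible to satisfy; hence ADV.
At position 8, choosing PREP makes rule 1 impossible to satisfy; hence ADV.
At position 9, choosing PREP makes rule 1 impossible to satisfy; hence ADJ.
The only consistent sequence is: DET DET DET ADV DET ADV ADJ ADV ADJ.
Checking: rule 1 ✓; rule 2 ✓; rule 3 ✓; rule 4 ✓; rule 5 ✓.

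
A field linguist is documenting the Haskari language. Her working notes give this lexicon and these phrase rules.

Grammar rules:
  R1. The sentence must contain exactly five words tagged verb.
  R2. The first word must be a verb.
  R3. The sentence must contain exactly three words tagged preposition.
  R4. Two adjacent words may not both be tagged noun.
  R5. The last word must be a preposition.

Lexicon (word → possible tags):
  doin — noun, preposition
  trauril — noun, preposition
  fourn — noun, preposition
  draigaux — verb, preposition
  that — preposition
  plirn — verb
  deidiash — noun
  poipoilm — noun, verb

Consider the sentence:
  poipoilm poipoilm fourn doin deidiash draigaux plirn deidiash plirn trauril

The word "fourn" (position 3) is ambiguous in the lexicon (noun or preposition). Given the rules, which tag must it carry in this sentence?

Candidates per position — 1:poipoilm {noun,verb}; 2:poipoilm {noun,verb}; 3:fourn {noun,preposition}; 4:doin {noun,preposition}; 5:deidiash {noun}; 6:draigaux {verb,preposition}; 7:plirn {verb}; 8:deidiash {noun}; 9:plirn {verb}; 10:trauril {noun,preposition}.
At position 1, choosing noun makes rule 1 impossible to satisfy; hence verb.
At position 2, choosing noun makes rule 1 impossible to satisfy; hence verb.
At position 4, choosing noun makes rule 4 impossible to satisfy; hence preposition.
At position 6, choosing preposition makes rule 1 impossible to satisfy; hence verb.
At position 10, choosing noun makes rule 3 impossible to satisfy; hence preposition.
At position 3, choosing noun makes rule 3 impossible to satisfy; hence preposition.
The only consistent sequence is: verb verb preposition preposition noun verb verb noun verb preposition.
Rule-by-rule: rule 1 ✓; rule 2 ✓; rule 3 ✓; rule 4 ✓; rule 5 ✓.

preposition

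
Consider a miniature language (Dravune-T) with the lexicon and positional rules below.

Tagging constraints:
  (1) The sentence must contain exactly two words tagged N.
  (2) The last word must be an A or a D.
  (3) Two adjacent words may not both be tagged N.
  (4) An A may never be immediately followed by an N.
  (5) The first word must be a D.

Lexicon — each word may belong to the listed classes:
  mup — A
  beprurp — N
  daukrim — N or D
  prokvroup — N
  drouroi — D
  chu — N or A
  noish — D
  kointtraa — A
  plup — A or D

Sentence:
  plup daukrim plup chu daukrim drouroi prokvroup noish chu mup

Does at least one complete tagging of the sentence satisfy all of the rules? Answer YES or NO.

YES

Candidates per position — 1:plup {A,D}; 2:daukrim {N,D}; 3:plup {A,D}; 4:chu {N,A}; 5:daukrim {N,D}; 6:drouroi {D}; 7:prokvroup {N}; 8:noish {D}; 9:chu {N,A}; 10:mup {A}.
One satisfying assignment: D D A A D D N D N A.
Rule-by-rule: rule 1 ✓; rule 2 ✓; rule 3 ✓; rule 4 ✓; rule 5 ✓.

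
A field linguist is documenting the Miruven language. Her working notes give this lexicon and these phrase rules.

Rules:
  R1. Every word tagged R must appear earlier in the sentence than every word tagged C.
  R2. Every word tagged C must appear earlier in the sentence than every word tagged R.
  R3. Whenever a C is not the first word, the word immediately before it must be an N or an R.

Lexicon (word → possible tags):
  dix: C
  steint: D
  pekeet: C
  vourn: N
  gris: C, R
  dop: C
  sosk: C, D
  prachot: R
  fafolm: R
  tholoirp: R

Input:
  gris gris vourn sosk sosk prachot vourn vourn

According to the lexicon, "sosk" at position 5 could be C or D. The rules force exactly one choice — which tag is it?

D

Candidates per position — 1:gris {C,R}; 2:gris {C,R}; 3:vourn {N}; 4:sosk {C,D}; 5:sosk {C,D}; 6:prachot {R}; 7:vourn {N}; 8:vourn {N}.
At position 1, choosing C makes rule 1 impossible to satisfy; hence R.
At position 2, choosing C makes rule 1 impossible to satisfy; hence R.
At position 4, choosing C makes rule 1 impossible to satisfy; hence D.
At position 5, choosing C makes rule 1 impossible to satisfy; hence D.
That leaves exactly one tagging: R R N D D R N N.
Rule-by-rule: rule 1 ✓; rule 2 ✓; rule 3 ✓.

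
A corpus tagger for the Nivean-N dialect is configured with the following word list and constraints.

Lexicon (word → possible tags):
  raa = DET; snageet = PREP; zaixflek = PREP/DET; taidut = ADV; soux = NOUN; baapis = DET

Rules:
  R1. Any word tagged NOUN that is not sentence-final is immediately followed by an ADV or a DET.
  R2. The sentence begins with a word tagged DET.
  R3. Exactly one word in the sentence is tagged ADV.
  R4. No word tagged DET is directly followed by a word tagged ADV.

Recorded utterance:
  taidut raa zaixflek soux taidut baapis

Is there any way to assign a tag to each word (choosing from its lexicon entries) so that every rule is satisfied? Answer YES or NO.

Candidates per position — 1:taidut {ADV}; 2:raa {DET}; 3:zaixflek {PREP,DET}; 4:soux {NOUN}; 5:taidut {ADV}; 6:baapis {DET}.
Rule 2 cannot be satisfied by any choice of tags from the lexicon.
So there is no consistent tagging.

NO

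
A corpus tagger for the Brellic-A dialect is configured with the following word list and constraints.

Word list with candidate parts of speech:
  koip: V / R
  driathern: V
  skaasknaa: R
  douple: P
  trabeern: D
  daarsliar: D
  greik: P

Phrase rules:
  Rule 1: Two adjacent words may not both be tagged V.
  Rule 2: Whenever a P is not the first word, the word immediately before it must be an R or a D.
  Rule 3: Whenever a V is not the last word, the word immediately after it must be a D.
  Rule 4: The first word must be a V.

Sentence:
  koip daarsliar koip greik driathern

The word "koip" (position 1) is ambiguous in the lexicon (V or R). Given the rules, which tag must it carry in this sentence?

Candidates per position — 1:koip {V,R}; 2:daarsliar {D}; 3:koip {V,R}; 4:greik {P}; 5:driathern {V}.
At position 1, choosing R makes rule 4 impossible to satisfy; hence V.
At position 3, choosing V makes rule 2 impossible to satisfy; hence R.
The unique satisfying tagging is: V D R P V.
Checking: rule 1 satisfied; rule 2 satisfied; rule 3 satisfied; rule 4 satisfied.

V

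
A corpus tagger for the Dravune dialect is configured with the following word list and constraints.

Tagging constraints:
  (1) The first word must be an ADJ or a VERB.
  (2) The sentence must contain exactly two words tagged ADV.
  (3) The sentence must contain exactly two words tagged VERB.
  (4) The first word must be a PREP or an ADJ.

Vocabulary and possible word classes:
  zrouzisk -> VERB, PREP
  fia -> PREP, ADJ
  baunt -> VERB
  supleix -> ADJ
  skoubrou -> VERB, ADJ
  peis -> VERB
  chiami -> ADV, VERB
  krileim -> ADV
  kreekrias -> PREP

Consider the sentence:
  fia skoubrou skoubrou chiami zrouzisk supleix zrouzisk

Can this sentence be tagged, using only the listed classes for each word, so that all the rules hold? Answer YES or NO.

Candidates per position — 1:fia {PREP,ADJ}; 2:skoubrou {VERB,ADJ}; 3:skoubrou {VERB,ADJ}; 4:chiami {ADV,VERB}; 5:zrouzisk {VERB,PREP}; 6:supleix {ADJ}; 7:zrouzisk {VERB,PREP}.
Rule 2 cannot be satisfied by any choice of tags from the lexicon.
So there is no consistent tagging.

NO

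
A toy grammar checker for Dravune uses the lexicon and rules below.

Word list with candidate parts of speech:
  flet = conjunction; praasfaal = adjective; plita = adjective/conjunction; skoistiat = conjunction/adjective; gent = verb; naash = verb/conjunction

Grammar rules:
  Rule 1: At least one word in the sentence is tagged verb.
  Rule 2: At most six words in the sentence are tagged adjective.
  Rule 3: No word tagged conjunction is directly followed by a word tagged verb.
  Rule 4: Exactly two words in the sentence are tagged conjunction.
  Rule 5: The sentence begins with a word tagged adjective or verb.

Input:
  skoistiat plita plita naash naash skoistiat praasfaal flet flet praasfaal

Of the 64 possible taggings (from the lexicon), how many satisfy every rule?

Candidates per position — 1:skoistiat {conjunction,adjective}; 2:plita {adjective,conjunction}; 3:plita {adjective,conjunction}; 4:naash {verb,conjunction}; 5:naash {verb,conjunction}; 6:skoistiat {conjunction,adjective}; 7:praasfaal {adjective}; 8:flet {conjunction}; 9:flet {conjunction}; 10:praasfaal {adjective}.
There are 64 candidate sequences in total.
The sequences that satisfy every rule: adjective adjective adjective verb verb adjective adjective conjunction conjunction adjective.
Count = 1.

1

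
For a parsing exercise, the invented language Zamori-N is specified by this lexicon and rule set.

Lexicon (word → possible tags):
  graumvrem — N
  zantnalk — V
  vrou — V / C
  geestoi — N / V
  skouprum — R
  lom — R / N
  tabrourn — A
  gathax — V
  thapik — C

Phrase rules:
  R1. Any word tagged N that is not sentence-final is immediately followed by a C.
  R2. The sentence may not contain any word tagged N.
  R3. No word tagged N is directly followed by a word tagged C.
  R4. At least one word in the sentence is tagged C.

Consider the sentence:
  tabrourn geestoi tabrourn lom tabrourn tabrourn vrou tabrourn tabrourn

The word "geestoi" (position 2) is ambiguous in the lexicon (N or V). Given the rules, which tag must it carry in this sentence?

V

Candidates per position — 1:tabrourn {A}; 2:geestoi {N,V}; 3:tabrourn {A}; 4:lom {R,N}; 5:tabrourn {A}; 6:tabrourn {A}; 7:vrou {V,C}; 8:tabrourn {A}; 9:tabrourn {A}.
Word 2 cannot be N — rule 1 would then fail for every completion. It is V.
Word 4 cannot be N — rule 1 would then fail for every completion. It is R.
Word 7 cannot be V — rule 4 would then fail for every completion. It is C.
The only consistent sequence is: A V A R A A C A A.
Verifying each rule — rule 1 satisfied; rule 2 satisfied; rule 3 satisfied; rule 4 satisfied.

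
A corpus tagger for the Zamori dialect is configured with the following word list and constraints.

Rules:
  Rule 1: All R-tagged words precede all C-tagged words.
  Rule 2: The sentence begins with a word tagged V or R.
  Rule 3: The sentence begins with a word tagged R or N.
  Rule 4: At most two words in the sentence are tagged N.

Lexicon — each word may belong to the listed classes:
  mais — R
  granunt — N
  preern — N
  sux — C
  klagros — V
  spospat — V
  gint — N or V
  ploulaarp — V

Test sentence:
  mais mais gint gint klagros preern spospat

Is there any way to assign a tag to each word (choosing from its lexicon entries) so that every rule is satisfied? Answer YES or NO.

YES

Candidates per position — 1:mais {R}; 2:mais {R}; 3:gint {N,V}; 4:gint {N,V}; 5:klagros {V}; 6:preern {N}; 7:spospat {V}.
One satisfying assignment: R R V V V N V.
Check: rule 1 holds; rule 2 holds; rule 3 holds; rule 4 holds.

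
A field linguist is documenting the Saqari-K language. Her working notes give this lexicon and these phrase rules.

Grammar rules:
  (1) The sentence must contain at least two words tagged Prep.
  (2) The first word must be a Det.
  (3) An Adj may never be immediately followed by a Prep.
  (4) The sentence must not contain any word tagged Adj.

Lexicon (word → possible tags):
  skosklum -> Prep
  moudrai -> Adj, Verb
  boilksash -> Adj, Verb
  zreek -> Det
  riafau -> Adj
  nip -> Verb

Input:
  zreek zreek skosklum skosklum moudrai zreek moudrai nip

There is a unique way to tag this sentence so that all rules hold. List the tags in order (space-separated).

Candidates per position — 1:zreek {Det}; 2:zreek {Det}; 3:skosklum {Prep}; 4:skosklum {Prep}; 5:moudrai {Adj,Verb}; 6:zreek {Det}; 7:moudrai {Adj,Verb}; 8:nip {Verb}.
If word 5 were Adj, no tagging could satisfy rule 4; so word 5 is Verb.
If word 7 were Adj, no tagging could satisfy rule 4; so word 7 is Verb.
The unique satisfying tagging is: Det Det Prep Prep Verb Det Verb Verb.
Rule-by-rule: rule 1 satisfied; rule 2 satisfied; rule 3 satisfied; rule 4 satisfied.

Det Det Prep Prep Verb Det Verb Verb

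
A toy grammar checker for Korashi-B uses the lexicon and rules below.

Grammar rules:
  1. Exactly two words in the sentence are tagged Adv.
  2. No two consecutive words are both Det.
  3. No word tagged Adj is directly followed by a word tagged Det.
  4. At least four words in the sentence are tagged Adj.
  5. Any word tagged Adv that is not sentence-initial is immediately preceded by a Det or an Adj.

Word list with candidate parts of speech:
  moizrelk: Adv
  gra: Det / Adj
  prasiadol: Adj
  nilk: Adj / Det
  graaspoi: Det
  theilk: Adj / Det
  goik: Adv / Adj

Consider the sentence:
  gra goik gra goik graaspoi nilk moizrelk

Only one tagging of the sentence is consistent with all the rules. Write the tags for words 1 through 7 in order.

Adj Adj Adj Adv Det Adj Adv

Candidates per position — 1:gra {Det,Adj}; 2:goik {Adv,Adj}; 3:gra {Det,Adj}; 4:goik {Adv,Adj}; 5:graaspoi {Det}; 6:nilk {Adj,Det}; 7:moizrelk {Adv}.
Position 4: Adj is ruled out by rule 3; that leaves Adv.
Position 6: Det is ruled out by rule 2; that leaves Adj.
Position 1: Det is ruled out by rule 4; that leaves Adj.
Position 2: Adv is ruled out by rule 1; that leaves Adj.
Position 3: Det is ruled out by rule 3; that leaves Adj.
So the tagging must be: Adj Adj Adj Adv Det Adj Adv.
Rule-by-rule: rule 1 ok; rule 2 ok; rule 3 ok; rule 4 ok; rule 5 ok.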